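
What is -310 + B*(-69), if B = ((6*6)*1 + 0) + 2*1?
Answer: -2932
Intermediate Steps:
B = 38 (B = (36*1 + 0) + 2 = (36 + 0) + 2 = 36 + 2 = 38)
-310 + B*(-69) = -310 + 38*(-69) = -310 - 2622 = -2932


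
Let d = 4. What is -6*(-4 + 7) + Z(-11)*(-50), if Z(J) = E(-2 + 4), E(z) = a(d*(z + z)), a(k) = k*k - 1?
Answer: -12768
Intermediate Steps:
a(k) = -1 + k**2 (a(k) = k**2 - 1 = -1 + k**2)
E(z) = -1 + 64*z**2 (E(z) = -1 + (4*(z + z))**2 = -1 + (4*(2*z))**2 = -1 + (8*z)**2 = -1 + 64*z**2)
Z(J) = 255 (Z(J) = -1 + 64*(-2 + 4)**2 = -1 + 64*2**2 = -1 + 64*4 = -1 + 256 = 255)
-6*(-4 + 7) + Z(-11)*(-50) = -6*(-4 + 7) + 255*(-50) = -6*3 - 12750 = -18 - 12750 = -12768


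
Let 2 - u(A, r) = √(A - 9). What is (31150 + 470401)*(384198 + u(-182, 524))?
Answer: 192695894200 - 501551*I*√191 ≈ 1.927e+11 - 6.9316e+6*I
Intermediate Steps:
u(A, r) = 2 - √(-9 + A) (u(A, r) = 2 - √(A - 9) = 2 - √(-9 + A))
(31150 + 470401)*(384198 + u(-182, 524)) = (31150 + 470401)*(384198 + (2 - √(-9 - 182))) = 501551*(384198 + (2 - √(-191))) = 501551*(384198 + (2 - I*√191)) = 501551*(384200 - I*√191) = 192695894200 - 501551*I*√191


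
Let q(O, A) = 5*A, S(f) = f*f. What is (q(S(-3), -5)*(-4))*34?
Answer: 3400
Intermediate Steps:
S(f) = f**2
(q(S(-3), -5)*(-4))*34 = ((5*(-5))*(-4))*34 = -25*(-4)*34 = 100*34 = 3400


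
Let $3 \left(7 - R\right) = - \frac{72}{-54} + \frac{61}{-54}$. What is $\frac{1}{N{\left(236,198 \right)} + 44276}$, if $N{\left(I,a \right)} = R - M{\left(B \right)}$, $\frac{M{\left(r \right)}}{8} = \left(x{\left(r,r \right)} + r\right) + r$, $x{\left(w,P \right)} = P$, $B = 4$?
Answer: $\frac{162}{7158283} \approx 2.2631 \cdot 10^{-5}$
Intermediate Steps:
$M{\left(r \right)} = 24 r$ ($M{\left(r \right)} = 8 \left(\left(r + r\right) + r\right) = 8 \left(2 r + r\right) = 8 \cdot 3 r = 24 r$)
$R = \frac{1123}{162}$ ($R = 7 - \frac{- \frac{72}{-54} + \frac{61}{-54}}{3} = 7 - \frac{\left(-72\right) \left(- \frac{1}{54}\right) + 61 \left(- \frac{1}{54}\right)}{3} = 7 - \frac{\frac{4}{3} - \frac{61}{54}}{3} = 7 - \frac{11}{162} = \frac{1123}{162} \approx 6.9321$)
$N{\left(I,a \right)} = - \frac{14429}{162}$ ($N{\left(I,a \right)} = \frac{1123}{162} - 24 \cdot 4 = \frac{1123}{162} - 96 = - \frac{14429}{162}$)
$\frac{1}{N{\left(236,198 \right)} + 44276} = \frac{1}{- \frac{14429}{162} + 44276} = \frac{1}{\frac{7158283}{162}} = \frac{162}{7158283}$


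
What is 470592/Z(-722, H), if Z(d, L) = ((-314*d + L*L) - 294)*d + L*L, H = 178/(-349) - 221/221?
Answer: -19106192064/6637040102639 ≈ -0.0028787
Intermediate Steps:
H = -527/349 (H = 178*(-1/349) - 221*1/221 = -178/349 - 1 = -527/349 ≈ -1.5100)
Z(d, L) = L² + d*(-294 + L² - 314*d) (Z(d, L) = ((-314*d + L²) - 294)*d + L² = ((L² - 314*d) - 294)*d + L² = (-294 + L² - 314*d)*d + L² = d*(-294 + L² - 314*d) + L² = L² + d*(-294 + L² - 314*d))
470592/Z(-722, H) = 470592/((-527/349)² - 314*(-722)² - 294*(-722) - 722*(-527/349)²) = 470592/(277729/121801 - 314*521284 + 212268 - 722*277729/121801) = 470592/(277729/121801 - 163683176 + 212268 - 200520338/121801) = 470592/(-19911120307917/121801) = 470592*(-121801/19911120307917) = -19106192064/6637040102639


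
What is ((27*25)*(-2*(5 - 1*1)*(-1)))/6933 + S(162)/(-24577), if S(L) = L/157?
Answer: 6945085818/8917199179 ≈ 0.77884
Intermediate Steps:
S(L) = L/157 (S(L) = L*(1/157) = L/157)
((27*25)*(-2*(5 - 1*1)*(-1)))/6933 + S(162)/(-24577) = ((27*25)*(-2*(5 - 1*1)*(-1)))/6933 + ((1/157)*162)/(-24577) = (675*(-2*(5 - 1)*(-1)))*(1/6933) + (162/157)*(-1/24577) = (675*(-2*4*(-1)))*(1/6933) - 162/3858589 = (675*(-8*(-1)))*(1/6933) - 162/3858589 = (675*8)*(1/6933) - 162/3858589 = 5400*(1/6933) - 162/3858589 = 1800/2311 - 162/3858589 = 6945085818/8917199179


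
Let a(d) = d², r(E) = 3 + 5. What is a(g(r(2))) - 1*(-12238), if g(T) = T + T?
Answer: 12494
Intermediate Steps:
r(E) = 8
g(T) = 2*T
a(g(r(2))) - 1*(-12238) = (2*8)² - 1*(-12238) = 16² + 12238 = 256 + 12238 = 12494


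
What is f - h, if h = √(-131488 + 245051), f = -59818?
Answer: -59818 - √113563 ≈ -60155.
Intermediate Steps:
h = √113563 ≈ 336.99
f - h = -59818 - √113563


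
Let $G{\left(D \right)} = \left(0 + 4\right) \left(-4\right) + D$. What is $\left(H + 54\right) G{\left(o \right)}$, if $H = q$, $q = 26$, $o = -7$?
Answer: $-1840$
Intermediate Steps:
$H = 26$
$G{\left(D \right)} = -16 + D$ ($G{\left(D \right)} = 4 \left(-4\right) + D = -16 + D$)
$\left(H + 54\right) G{\left(o \right)} = \left(26 + 54\right) \left(-16 - 7\right) = 80 \left(-23\right) = -1840$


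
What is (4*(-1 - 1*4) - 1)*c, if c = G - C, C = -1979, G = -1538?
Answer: -9261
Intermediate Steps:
c = 441 (c = -1538 - 1*(-1979) = -1538 + 1979 = 441)
(4*(-1 - 1*4) - 1)*c = (4*(-1 - 1*4) - 1)*441 = (4*(-1 - 4) - 1)*441 = (4*(-5) - 1)*441 = (-20 - 1)*441 = -21*441 = -9261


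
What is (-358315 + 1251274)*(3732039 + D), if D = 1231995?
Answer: 4432678836606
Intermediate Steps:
(-358315 + 1251274)*(3732039 + D) = (-358315 + 1251274)*(3732039 + 1231995) = 892959*4964034 = 4432678836606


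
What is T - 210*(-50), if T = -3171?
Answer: 7329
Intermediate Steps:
T - 210*(-50) = -3171 - 210*(-50) = -3171 + 10500 = 7329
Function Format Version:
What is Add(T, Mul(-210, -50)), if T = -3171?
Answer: 7329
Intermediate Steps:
Add(T, Mul(-210, -50)) = Add(-3171, Mul(-210, -50)) = Add(-3171, 10500) = 7329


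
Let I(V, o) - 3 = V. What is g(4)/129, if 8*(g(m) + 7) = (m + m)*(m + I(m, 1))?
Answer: 4/129 ≈ 0.031008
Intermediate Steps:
I(V, o) = 3 + V
g(m) = -7 + m*(3 + 2*m)/4 (g(m) = -7 + ((m + m)*(m + (3 + m)))/8 = -7 + ((2*m)*(3 + 2*m))/8 = -7 + (2*m*(3 + 2*m))/8 = -7 + m*(3 + 2*m)/4)
g(4)/129 = (-7 + (1/2)*4**2 + (3/4)*4)/129 = (-7 + (1/2)*16 + 3)*(1/129) = (-7 + 8 + 3)*(1/129) = 4*(1/129) = 4/129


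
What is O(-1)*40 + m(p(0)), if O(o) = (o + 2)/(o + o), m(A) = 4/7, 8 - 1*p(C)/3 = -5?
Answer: -136/7 ≈ -19.429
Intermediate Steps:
p(C) = 39 (p(C) = 24 - 3*(-5) = 24 + 15 = 39)
m(A) = 4/7 (m(A) = 4*(1/7) = 4/7)
O(o) = (2 + o)/(2*o) (O(o) = (2 + o)/((2*o)) = (2 + o)*(1/(2*o)) = (2 + o)/(2*o))
O(-1)*40 + m(p(0)) = ((1/2)*(2 - 1)/(-1))*40 + 4/7 = ((1/2)*(-1)*1)*40 + 4/7 = -1/2*40 + 4/7 = -20 + 4/7 = -136/7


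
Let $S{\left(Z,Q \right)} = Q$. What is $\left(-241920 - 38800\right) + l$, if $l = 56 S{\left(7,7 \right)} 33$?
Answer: $-267784$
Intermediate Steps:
$l = 12936$ ($l = 56 \cdot 7 \cdot 33 = 392 \cdot 33 = 12936$)
$\left(-241920 - 38800\right) + l = \left(-241920 - 38800\right) + 12936 = -280720 + 12936 = -267784$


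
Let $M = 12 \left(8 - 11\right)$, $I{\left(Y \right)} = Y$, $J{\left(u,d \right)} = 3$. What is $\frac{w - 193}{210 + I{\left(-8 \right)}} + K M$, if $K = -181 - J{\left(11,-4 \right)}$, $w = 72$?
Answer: $\frac{1337927}{202} \approx 6623.4$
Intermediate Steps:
$M = -36$ ($M = 12 \left(-3\right) = -36$)
$K = -184$ ($K = -181 - 3 = -184$)
$\frac{w - 193}{210 + I{\left(-8 \right)}} + K M = \frac{72 - 193}{210 - 8} - -6624 = - \frac{121}{202} + 6624 = \frac{1337927}{202}$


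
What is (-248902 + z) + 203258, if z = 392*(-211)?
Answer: -128356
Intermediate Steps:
z = -82712
(-248902 + z) + 203258 = (-248902 - 82712) + 203258 = -331614 + 203258 = -128356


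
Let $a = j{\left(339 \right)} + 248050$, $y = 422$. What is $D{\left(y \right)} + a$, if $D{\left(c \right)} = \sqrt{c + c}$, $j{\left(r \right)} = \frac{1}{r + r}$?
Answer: $\frac{168177901}{678} + 2 \sqrt{211} \approx 2.4808 \cdot 10^{5}$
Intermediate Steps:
$j{\left(r \right)} = \frac{1}{2 r}$
$D{\left(c \right)} = \sqrt{2} \sqrt{c}$ ($D{\left(c \right)} = \sqrt{2 c} = \sqrt{2} \sqrt{c}$)
$a = \frac{168177901}{678}$ ($a = \frac{1}{2 \cdot 339} + 248050 = \frac{1}{2} \cdot \frac{1}{339} + 248050 = \frac{1}{678} + 248050 = \frac{168177901}{678} \approx 2.4805 \cdot 10^{5}$)
$D{\left(y \right)} + a = \sqrt{2} \sqrt{422} + \frac{168177901}{678} = 2 \sqrt{211} + \frac{168177901}{678} = \frac{168177901}{678} + 2 \sqrt{211}$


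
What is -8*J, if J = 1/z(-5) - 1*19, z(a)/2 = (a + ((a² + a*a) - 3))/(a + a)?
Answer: 3212/21 ≈ 152.95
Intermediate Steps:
z(a) = (-3 + a + 2*a²)/a (z(a) = 2*((a + ((a² + a*a) - 3))/(a + a)) = 2*((a + ((a² + a²) - 3))/((2*a))) = 2*((a + (2*a² - 3))*(1/(2*a))) = 2*((a + (-3 + 2*a²))*(1/(2*a))) = 2*((-3 + a + 2*a²)*(1/(2*a))) = 2*((-3 + a + 2*a²)/(2*a)) = (-3 + a + 2*a²)/a)
J = -803/42 (J = 1/(1 - 3/(-5) + 2*(-5)) - 1*19 = 1/(1 - 3*(-⅕) - 10) - 19 = 1/(1 + ⅗ - 10) - 19 = 1/(-42/5) - 19 = -5/42 - 19 = -803/42 ≈ -19.119)
-8*J = -8*(-803/42) = 3212/21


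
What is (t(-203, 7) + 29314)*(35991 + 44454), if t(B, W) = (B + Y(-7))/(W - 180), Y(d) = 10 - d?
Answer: 2358251220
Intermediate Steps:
t(B, W) = (17 + B)/(-180 + W) (t(B, W) = (B + (10 - 1*(-7)))/(W - 180) = (B + (10 + 7))/(-180 + W) = (B + 17)/(-180 + W) = (17 + B)/(-180 + W))
(t(-203, 7) + 29314)*(35991 + 44454) = ((17 - 203)/(-180 + 7) + 29314)*(35991 + 44454) = (-186/(-173) + 29314)*80445 = (-1/173*(-186) + 29314)*80445 = (186/173 + 29314)*80445 = (5071508/173)*80445 = 2358251220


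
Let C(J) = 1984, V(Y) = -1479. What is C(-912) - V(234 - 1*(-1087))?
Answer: 3463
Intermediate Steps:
C(-912) - V(234 - 1*(-1087)) = 1984 - 1*(-1479) = 1984 + 1479 = 3463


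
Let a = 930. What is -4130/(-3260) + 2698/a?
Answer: 631819/151590 ≈ 4.1679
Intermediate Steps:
-4130/(-3260) + 2698/a = -4130/(-3260) + 2698/930 = -4130*(-1/3260) + 2698*(1/930) = 413/326 + 1349/465 = 631819/151590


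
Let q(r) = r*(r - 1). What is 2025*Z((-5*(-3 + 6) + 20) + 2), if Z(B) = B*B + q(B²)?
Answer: 4862025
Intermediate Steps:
q(r) = r*(-1 + r)
Z(B) = B² + B²*(-1 + B²) (Z(B) = B*B + B²*(-1 + B²) = B² + B²*(-1 + B²))
2025*Z((-5*(-3 + 6) + 20) + 2) = 2025*((-5*(-3 + 6) + 20) + 2)⁴ = 2025*((-5*3 + 20) + 2)⁴ = 2025*((-15 + 20) + 2)⁴ = 2025*(5 + 2)⁴ = 2025*7⁴ = 2025*2401 = 4862025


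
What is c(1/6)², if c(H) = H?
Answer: 1/36 ≈ 0.027778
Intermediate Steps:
c(1/6)² = (1/6)² = (⅙)² = 1/36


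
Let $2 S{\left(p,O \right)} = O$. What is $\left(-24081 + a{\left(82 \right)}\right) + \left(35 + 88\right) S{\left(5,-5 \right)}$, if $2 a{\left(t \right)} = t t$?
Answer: $- \frac{42053}{2} \approx -21027.0$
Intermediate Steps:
$S{\left(p,O \right)} = \frac{O}{2}$
$a{\left(t \right)} = \frac{t^{2}}{2}$ ($a{\left(t \right)} = \frac{t t}{2} = \frac{t^{2}}{2}$)
$\left(-24081 + a{\left(82 \right)}\right) + \left(35 + 88\right) S{\left(5,-5 \right)} = \left(-24081 + \frac{82^{2}}{2}\right) + \left(35 + 88\right) \frac{1}{2} \left(-5\right) = \left(-24081 + \frac{1}{2} \cdot 6724\right) + 123 \left(- \frac{5}{2}\right) = \left(-24081 + 3362\right) - \frac{615}{2} = -20719 - \frac{615}{2} = - \frac{42053}{2}$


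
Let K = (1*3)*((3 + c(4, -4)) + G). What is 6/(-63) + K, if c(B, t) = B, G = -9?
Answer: -128/21 ≈ -6.0952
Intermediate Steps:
K = -6 (K = (1*3)*((3 + 4) - 9) = 3*(7 - 9) = 3*(-2) = -6)
6/(-63) + K = 6/(-63) - 6 = -1/63*6 - 6 = -2/21 - 6 = -128/21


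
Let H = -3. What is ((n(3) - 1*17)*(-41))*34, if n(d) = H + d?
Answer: 23698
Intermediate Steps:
n(d) = -3 + d
((n(3) - 1*17)*(-41))*34 = (((-3 + 3) - 1*17)*(-41))*34 = ((0 - 17)*(-41))*34 = -17*(-41)*34 = 697*34 = 23698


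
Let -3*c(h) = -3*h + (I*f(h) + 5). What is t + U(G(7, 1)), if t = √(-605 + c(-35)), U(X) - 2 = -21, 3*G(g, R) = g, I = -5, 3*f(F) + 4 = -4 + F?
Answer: -19 + I*√5990/3 ≈ -19.0 + 25.798*I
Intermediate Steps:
f(F) = -8/3 + F/3 (f(F) = -4/3 + (-4 + F)/3 = -4/3 + (-4/3 + F/3) = -8/3 + F/3)
G(g, R) = g/3
U(X) = -19 (U(X) = 2 - 21 = -19)
c(h) = -55/9 + 14*h/9 (c(h) = -(-3*h + (-5*(-8/3 + h/3) + 5))/3 = -(-3*h + ((40/3 - 5*h/3) + 5))/3 = -(-3*h + (55/3 - 5*h/3))/3 = -(55/3 - 14*h/3)/3 = -55/9 + 14*h/9)
t = I*√5990/3 (t = √(-605 + (-55/9 + (14/9)*(-35))) = √(-605 + (-55/9 - 490/9)) = √(-605 - 545/9) = √(-5990/9) = I*√5990/3 ≈ 25.798*I)
t + U(G(7, 1)) = I*√5990/3 - 19 = -19 + I*√5990/3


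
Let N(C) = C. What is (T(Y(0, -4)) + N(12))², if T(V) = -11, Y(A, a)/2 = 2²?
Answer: 1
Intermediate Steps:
Y(A, a) = 8 (Y(A, a) = 2*2² = 2*4 = 8)
(T(Y(0, -4)) + N(12))² = (-11 + 12)² = 1² = 1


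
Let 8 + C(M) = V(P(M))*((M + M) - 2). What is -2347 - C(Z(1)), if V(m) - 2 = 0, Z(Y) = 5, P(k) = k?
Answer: -2355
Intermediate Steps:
V(m) = 2 (V(m) = 2 + 0 = 2)
C(M) = -12 + 4*M (C(M) = -8 + 2*((M + M) - 2) = -8 + 2*(2*M - 2) = -8 + 2*(-2 + 2*M) = -8 + (-4 + 4*M) = -12 + 4*M)
-2347 - C(Z(1)) = -2347 - (-12 + 4*5) = -2347 - (-12 + 20) = -2347 - 1*8 = -2347 - 8 = -2355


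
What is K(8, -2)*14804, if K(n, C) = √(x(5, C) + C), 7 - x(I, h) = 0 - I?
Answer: 14804*√10 ≈ 46814.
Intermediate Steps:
x(I, h) = 7 + I (x(I, h) = 7 - (0 - I) = 7 - (-1)*I = 7 + I)
K(n, C) = √(12 + C) (K(n, C) = √((7 + 5) + C) = √(12 + C))
K(8, -2)*14804 = √(12 - 2)*14804 = √10*14804 = 14804*√10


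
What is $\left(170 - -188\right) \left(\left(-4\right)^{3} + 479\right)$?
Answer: $148570$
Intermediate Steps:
$\left(170 - -188\right) \left(\left(-4\right)^{3} + 479\right) = \left(170 + 188\right) \left(-64 + 479\right) = 358 \cdot 415 = 148570$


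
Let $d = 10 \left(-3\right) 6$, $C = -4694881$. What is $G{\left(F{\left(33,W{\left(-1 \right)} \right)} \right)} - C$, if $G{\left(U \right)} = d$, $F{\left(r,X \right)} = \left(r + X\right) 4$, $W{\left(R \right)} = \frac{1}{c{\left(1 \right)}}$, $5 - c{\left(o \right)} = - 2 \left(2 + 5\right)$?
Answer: $4694701$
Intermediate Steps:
$c{\left(o \right)} = 19$ ($c{\left(o \right)} = 5 - - 2 \left(2 + 5\right) = 5 - \left(-2\right) 7 = 5 - -14 = 5 + 14 = 19$)
$d = -180$ ($d = \left(-30\right) 6 = -180$)
$W{\left(R \right)} = \frac{1}{19}$
$F{\left(r,X \right)} = 4 X + 4 r$ ($F{\left(r,X \right)} = \left(X + r\right) 4 = 4 X + 4 r$)
$G{\left(U \right)} = -180$
$G{\left(F{\left(33,W{\left(-1 \right)} \right)} \right)} - C = -180 - -4694881 = -180 + 4694881 = 4694701$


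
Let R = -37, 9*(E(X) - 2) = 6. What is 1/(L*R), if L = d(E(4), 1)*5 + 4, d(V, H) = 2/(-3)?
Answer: -3/74 ≈ -0.040541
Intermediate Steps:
E(X) = 8/3 (E(X) = 2 + (⅑)*6 = 2 + ⅔ = 8/3)
d(V, H) = -⅔ (d(V, H) = -⅓*2 = -⅔)
L = ⅔ (L = -⅔*5 + 4 = -10/3 + 4 = ⅔ ≈ 0.66667)
1/(L*R) = 1/((⅔)*(-37)) = 1/(-74/3) = -3/74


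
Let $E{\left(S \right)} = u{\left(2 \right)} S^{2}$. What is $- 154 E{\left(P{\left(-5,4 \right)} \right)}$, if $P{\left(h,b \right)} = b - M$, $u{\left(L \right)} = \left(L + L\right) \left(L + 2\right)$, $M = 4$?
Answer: $0$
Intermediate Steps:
$u{\left(L \right)} = 2 L \left(2 + L\right)$
$P{\left(h,b \right)} = -4 + b$ ($P{\left(h,b \right)} = b - 4 = -4 + b$)
$E{\left(S \right)} = 16 S^{2}$ ($E{\left(S \right)} = 2 \cdot 2 \left(2 + 2\right) S^{2} = 2 \cdot 2 \cdot 4 S^{2} = 16 S^{2}$)
$- 154 E{\left(P{\left(-5,4 \right)} \right)} = - 154 \cdot 16 \left(-4 + 4\right)^{2} = - 154 \cdot 16 \cdot 0^{2} = - 154 \cdot 16 \cdot 0 = \left(-154\right) 0 = 0$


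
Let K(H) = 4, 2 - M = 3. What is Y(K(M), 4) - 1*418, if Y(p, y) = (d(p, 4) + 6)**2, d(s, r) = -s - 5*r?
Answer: -94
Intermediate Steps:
M = -1 (M = 2 - 1*3 = 2 - 3 = -1)
Y(p, y) = (-14 - p)**2 (Y(p, y) = ((-p - 5*4) + 6)**2 = ((-p - 20) + 6)**2 = ((-20 - p) + 6)**2 = (-14 - p)**2)
Y(K(M), 4) - 1*418 = (14 + 4)**2 - 1*418 = 18**2 - 418 = 324 - 418 = -94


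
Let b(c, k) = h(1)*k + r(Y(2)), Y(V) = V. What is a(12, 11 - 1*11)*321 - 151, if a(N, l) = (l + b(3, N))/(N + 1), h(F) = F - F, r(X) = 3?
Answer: -1000/13 ≈ -76.923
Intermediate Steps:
h(F) = 0
b(c, k) = 3 (b(c, k) = 0*k + 3 = 0 + 3 = 3)
a(N, l) = (3 + l)/(1 + N) (a(N, l) = (l + 3)/(N + 1) = (3 + l)/(1 + N))
a(12, 11 - 1*11)*321 - 151 = ((3 + (11 - 1*11))/(1 + 12))*321 - 151 = ((3 + (11 - 11))/13)*321 - 151 = ((3 + 0)/13)*321 - 151 = ((1/13)*3)*321 - 151 = (3/13)*321 - 151 = 963/13 - 151 = -1000/13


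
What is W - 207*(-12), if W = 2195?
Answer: 4679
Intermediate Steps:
W - 207*(-12) = 2195 - 207*(-12) = 2195 - 1*(-2484) = 2195 + 2484 = 4679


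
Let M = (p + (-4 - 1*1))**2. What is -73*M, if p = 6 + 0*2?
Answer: -73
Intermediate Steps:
p = 6 (p = 6 + 0 = 6)
M = 1 (M = (6 + (-4 - 1*1))**2 = (6 + (-4 - 1))**2 = (6 - 5)**2 = 1**2 = 1)
-73*M = -73*1 = -73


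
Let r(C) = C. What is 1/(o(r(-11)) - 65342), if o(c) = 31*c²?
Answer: -1/61591 ≈ -1.6236e-5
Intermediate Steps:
1/(o(r(-11)) - 65342) = 1/(31*(-11)² - 65342) = 1/(31*121 - 65342) = 1/(3751 - 65342) = 1/(-61591) = -1/61591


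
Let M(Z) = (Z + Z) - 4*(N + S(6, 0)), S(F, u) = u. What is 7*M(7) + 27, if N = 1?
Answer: 97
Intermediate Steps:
M(Z) = -4 + 2*Z (M(Z) = (Z + Z) - 4*(1 + 0) = 2*Z - 4*1 = 2*Z - 4 = -4 + 2*Z)
7*M(7) + 27 = 7*(-4 + 2*7) + 27 = 7*(-4 + 14) + 27 = 7*10 + 27 = 70 + 27 = 97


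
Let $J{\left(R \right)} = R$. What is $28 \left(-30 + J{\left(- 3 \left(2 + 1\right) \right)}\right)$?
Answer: $-1092$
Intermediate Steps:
$28 \left(-30 + J{\left(- 3 \left(2 + 1\right) \right)}\right) = 28 \left(-30 - 3 \left(2 + 1\right)\right) = 28 \left(-30 - 9\right) = 28 \left(-39\right) = -1092$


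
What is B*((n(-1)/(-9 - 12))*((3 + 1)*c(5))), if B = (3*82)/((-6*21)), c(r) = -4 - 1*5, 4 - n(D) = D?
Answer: -820/49 ≈ -16.735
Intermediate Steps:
n(D) = 4 - D
c(r) = -9 (c(r) = -4 - 5 = -9)
B = -41/21 (B = 246/(-126) = 246*(-1/126) = -41/21 ≈ -1.9524)
B*((n(-1)/(-9 - 12))*((3 + 1)*c(5))) = -41*(4 - 1*(-1))/(-9 - 12)*(3 + 1)*(-9)/21 = -41*(4 + 1)/(-21)*4*(-9)/21 = -41*(-1/21*5)*(-36)/21 = -(-205)*(-36)/441 = -41/21*60/7 = -820/49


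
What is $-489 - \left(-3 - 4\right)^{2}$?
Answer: $-538$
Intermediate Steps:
$-489 - \left(-3 - 4\right)^{2} = -489 - \left(-7\right)^{2} = -489 - 49 = -538$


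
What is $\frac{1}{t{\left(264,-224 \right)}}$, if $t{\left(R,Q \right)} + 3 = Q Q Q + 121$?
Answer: $- \frac{1}{11239306} \approx -8.8973 \cdot 10^{-8}$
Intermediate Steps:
$t{\left(R,Q \right)} = 118 + Q^{3}$ ($t{\left(R,Q \right)} = -3 + \left(Q Q Q + 121\right) = -3 + \left(Q^{2} Q + 121\right) = -3 + \left(Q^{3} + 121\right) = -3 + \left(121 + Q^{3}\right) = 118 + Q^{3}$)
$\frac{1}{t{\left(264,-224 \right)}} = \frac{1}{118 + \left(-224\right)^{3}} = \frac{1}{118 - 11239424} = \frac{1}{-11239306} = - \frac{1}{11239306}$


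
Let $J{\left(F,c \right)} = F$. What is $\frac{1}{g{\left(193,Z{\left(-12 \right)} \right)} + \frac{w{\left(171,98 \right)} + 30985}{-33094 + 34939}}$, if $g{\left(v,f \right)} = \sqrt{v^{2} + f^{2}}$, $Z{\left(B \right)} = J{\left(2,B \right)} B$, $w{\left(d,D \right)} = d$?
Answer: $- \frac{57482820}{127786549289} + \frac{17020125 \sqrt{1513}}{127786549289} \approx 0.004731$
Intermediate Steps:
$Z{\left(B \right)} = 2 B$
$g{\left(v,f \right)} = \sqrt{f^{2} + v^{2}}$
$\frac{1}{g{\left(193,Z{\left(-12 \right)} \right)} + \frac{w{\left(171,98 \right)} + 30985}{-33094 + 34939}} = \frac{1}{\sqrt{\left(2 \left(-12\right)\right)^{2} + 193^{2}} + \frac{171 + 30985}{-33094 + 34939}} = \frac{1}{\sqrt{\left(-24\right)^{2} + 37249} + \frac{31156}{1845}} = \frac{1}{\sqrt{576 + 37249} + 31156 \cdot \frac{1}{1845}} = \frac{1}{\sqrt{37825} + \frac{31156}{1845}} = \frac{1}{5 \sqrt{1513} + \frac{31156}{1845}} = \frac{1}{\frac{31156}{1845} + 5 \sqrt{1513}}$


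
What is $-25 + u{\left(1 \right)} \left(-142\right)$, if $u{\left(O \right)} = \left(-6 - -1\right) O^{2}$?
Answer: $685$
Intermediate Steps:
$u{\left(O \right)} = - 5 O^{2}$ ($u{\left(O \right)} = \left(-6 + 1\right) O^{2} = - 5 O^{2}$)
$-25 + u{\left(1 \right)} \left(-142\right) = -25 + - 5 \cdot 1^{2} \left(-142\right) = -25 + \left(-5\right) 1 \left(-142\right) = -25 - -710 = -25 + 710 = 685$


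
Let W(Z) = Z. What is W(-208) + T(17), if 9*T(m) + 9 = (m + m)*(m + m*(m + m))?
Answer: 18349/9 ≈ 2038.8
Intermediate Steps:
T(m) = -1 + 2*m*(m + 2*m²)/9 (T(m) = -1 + ((m + m)*(m + m*(m + m)))/9 = -1 + ((2*m)*(m + m*(2*m)))/9 = -1 + ((2*m)*(m + 2*m²))/9 = -1 + (2*m*(m + 2*m²))/9 = -1 + 2*m*(m + 2*m²)/9)
W(-208) + T(17) = -208 + (-1 + (2/9)*17² + (4/9)*17³) = -208 + (-1 + (2/9)*289 + (4/9)*4913) = -208 + (-1 + 578/9 + 19652/9) = -208 + 20221/9 = 18349/9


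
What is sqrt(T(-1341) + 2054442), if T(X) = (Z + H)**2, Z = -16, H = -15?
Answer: 7*sqrt(41947) ≈ 1433.7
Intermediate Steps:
T(X) = 961 (T(X) = (-16 - 15)**2 = (-31)**2 = 961)
sqrt(T(-1341) + 2054442) = sqrt(961 + 2054442) = sqrt(2055403) = 7*sqrt(41947)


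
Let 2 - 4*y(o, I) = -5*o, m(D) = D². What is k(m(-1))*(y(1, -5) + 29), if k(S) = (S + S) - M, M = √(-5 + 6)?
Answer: 123/4 ≈ 30.750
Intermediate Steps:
M = 1 (M = √1 = 1)
k(S) = -1 + 2*S (k(S) = (S + S) - 1*1 = 2*S - 1 = -1 + 2*S)
y(o, I) = ½ + 5*o/4 (y(o, I) = ½ - (-5)*o/4 = ½ + 5*o/4)
k(m(-1))*(y(1, -5) + 29) = (-1 + 2*(-1)²)*((½ + (5/4)*1) + 29) = (-1 + 2*1)*((½ + 5/4) + 29) = (-1 + 2)*(7/4 + 29) = 1*(123/4) = 123/4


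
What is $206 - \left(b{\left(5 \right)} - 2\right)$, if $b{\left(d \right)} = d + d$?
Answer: $198$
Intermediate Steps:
$b{\left(d \right)} = 2 d$
$206 - \left(b{\left(5 \right)} - 2\right) = 206 - \left(2 \cdot 5 - 2\right) = 206 - \left(10 - 2\right) = 206 - 8 = 198$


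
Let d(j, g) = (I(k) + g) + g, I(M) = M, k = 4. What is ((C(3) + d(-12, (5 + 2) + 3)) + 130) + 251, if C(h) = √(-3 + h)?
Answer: 405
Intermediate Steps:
d(j, g) = 4 + 2*g (d(j, g) = (4 + g) + g = 4 + 2*g)
((C(3) + d(-12, (5 + 2) + 3)) + 130) + 251 = ((√(-3 + 3) + (4 + 2*((5 + 2) + 3))) + 130) + 251 = ((√0 + (4 + 2*(7 + 3))) + 130) + 251 = ((0 + (4 + 2*10)) + 130) + 251 = ((0 + (4 + 20)) + 130) + 251 = ((0 + 24) + 130) + 251 = (24 + 130) + 251 = 154 + 251 = 405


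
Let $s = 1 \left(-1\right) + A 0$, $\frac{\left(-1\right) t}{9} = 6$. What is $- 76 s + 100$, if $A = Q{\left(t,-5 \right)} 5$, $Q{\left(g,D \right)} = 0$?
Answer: $176$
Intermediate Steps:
$t = -54$ ($t = \left(-9\right) 6 = -54$)
$A = 0$ ($A = 0 \cdot 5 = 0$)
$s = -1$ ($s = 1 \left(-1\right) + 0 \cdot 0 = -1 + 0 = -1$)
$- 76 s + 100 = \left(-76\right) \left(-1\right) + 100 = 76 + 100 = 176$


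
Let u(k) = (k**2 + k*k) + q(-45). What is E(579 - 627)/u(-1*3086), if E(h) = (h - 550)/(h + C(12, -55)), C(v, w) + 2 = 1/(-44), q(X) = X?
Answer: 26312/41921890147 ≈ 6.2764e-7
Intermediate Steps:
C(v, w) = -89/44 (C(v, w) = -2 + 1/(-44) = -2 - 1/44 = -89/44)
u(k) = -45 + 2*k**2 (u(k) = (k**2 + k*k) - 45 = (k**2 + k**2) - 45 = 2*k**2 - 45 = -45 + 2*k**2)
E(h) = (-550 + h)/(-89/44 + h) (E(h) = (h - 550)/(h - 89/44) = (-550 + h)/(-89/44 + h))
E(579 - 627)/u(-1*3086) = (44*(-550 + (579 - 627))/(-89 + 44*(579 - 627)))/(-45 + 2*(-1*3086)**2) = (44*(-550 - 48)/(-89 + 44*(-48)))/(-45 + 2*(-3086)**2) = (44*(-598)/(-89 - 2112))/(-45 + 2*9523396) = (44*(-598)/(-2201))/(-45 + 19046792) = (44*(-1/2201)*(-598))/19046747 = (26312/2201)*(1/19046747) = 26312/41921890147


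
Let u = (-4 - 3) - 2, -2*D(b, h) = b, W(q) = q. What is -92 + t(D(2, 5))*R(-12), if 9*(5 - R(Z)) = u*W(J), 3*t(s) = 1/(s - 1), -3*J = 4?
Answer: -1667/18 ≈ -92.611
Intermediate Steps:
J = -4/3 (J = -⅓*4 = -4/3 ≈ -1.3333)
D(b, h) = -b/2
u = -9 (u = -7 - 2 = -9)
t(s) = 1/(3*(-1 + s)) (t(s) = 1/(3*(s - 1)) = 1/(3*(-1 + s)))
R(Z) = 11/3 (R(Z) = 5 - (-1)*(-4)/3 = 5 - ⅑*12 = 5 - 4/3 = 11/3)
-92 + t(D(2, 5))*R(-12) = -92 + (1/(3*(-1 - ½*2)))*(11/3) = -92 + (1/(3*(-1 - 1)))*(11/3) = -92 + ((⅓)/(-2))*(11/3) = -92 + ((⅓)*(-½))*(11/3) = -92 - ⅙*11/3 = -92 - 11/18 = -1667/18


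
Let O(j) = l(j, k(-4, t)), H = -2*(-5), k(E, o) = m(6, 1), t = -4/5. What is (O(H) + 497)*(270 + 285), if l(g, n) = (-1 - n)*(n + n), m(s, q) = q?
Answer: 273615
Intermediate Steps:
t = -4/5 (t = -4*1/5 = -4/5 ≈ -0.80000)
k(E, o) = 1
H = 10
l(g, n) = 2*n*(-1 - n) (l(g, n) = (-1 - n)*(2*n) = 2*n*(-1 - n))
O(j) = -4 (O(j) = -2*1*(1 + 1) = -2*1*2 = -4)
(O(H) + 497)*(270 + 285) = (-4 + 497)*(270 + 285) = 493*555 = 273615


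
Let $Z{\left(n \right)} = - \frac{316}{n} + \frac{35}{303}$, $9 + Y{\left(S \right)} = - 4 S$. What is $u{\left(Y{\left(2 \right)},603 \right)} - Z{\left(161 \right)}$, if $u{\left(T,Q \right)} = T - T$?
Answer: $\frac{90113}{48783} \approx 1.8472$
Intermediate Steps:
$Y{\left(S \right)} = -9 - 4 S$
$u{\left(T,Q \right)} = 0$
$Z{\left(n \right)} = \frac{35}{303} - \frac{316}{n}$ ($Z{\left(n \right)} = - \frac{316}{n} + 35 \cdot \frac{1}{303} = - \frac{316}{n} + \frac{35}{303} = \frac{35}{303} - \frac{316}{n}$)
$u{\left(Y{\left(2 \right)},603 \right)} - Z{\left(161 \right)} = 0 - \left(\frac{35}{303} - \frac{316}{161}\right) = 0 - - \frac{90113}{48783} = 0 + \frac{90113}{48783} = \frac{90113}{48783}$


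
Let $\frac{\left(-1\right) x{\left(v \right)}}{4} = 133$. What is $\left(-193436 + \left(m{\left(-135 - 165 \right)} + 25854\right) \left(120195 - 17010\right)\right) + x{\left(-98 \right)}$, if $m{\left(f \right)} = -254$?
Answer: $2641342032$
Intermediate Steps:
$x{\left(v \right)} = -532$ ($x{\left(v \right)} = \left(-4\right) 133 = -532$)
$\left(-193436 + \left(m{\left(-135 - 165 \right)} + 25854\right) \left(120195 - 17010\right)\right) + x{\left(-98 \right)} = \left(-193436 + \left(-254 + 25854\right) \left(120195 - 17010\right)\right) - 532 = \left(-193436 + 25600 \cdot 103185\right) - 532 = \left(-193436 + 2641536000\right) - 532 = 2641342564 - 532 = 2641342032$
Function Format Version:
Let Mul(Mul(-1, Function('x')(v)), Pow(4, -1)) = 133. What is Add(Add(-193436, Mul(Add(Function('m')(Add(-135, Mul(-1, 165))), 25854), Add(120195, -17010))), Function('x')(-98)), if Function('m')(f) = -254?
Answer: 2641342032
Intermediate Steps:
Function('x')(v) = -532 (Function('x')(v) = Mul(-4, 133) = -532)
Add(Add(-193436, Mul(Add(Function('m')(Add(-135, Mul(-1, 165))), 25854), Add(120195, -17010))), Function('x')(-98)) = Add(Add(-193436, Mul(Add(-254, 25854), Add(120195, -17010))), -532) = Add(Add(-193436, Mul(25600, 103185)), -532) = Add(Add(-193436, 2641536000), -532) = Add(2641342564, -532) = 2641342032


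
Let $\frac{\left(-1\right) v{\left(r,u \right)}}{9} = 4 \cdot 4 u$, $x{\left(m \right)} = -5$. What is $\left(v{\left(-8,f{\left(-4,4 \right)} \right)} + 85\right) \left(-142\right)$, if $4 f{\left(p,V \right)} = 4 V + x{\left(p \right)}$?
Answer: $44162$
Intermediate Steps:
$f{\left(p,V \right)} = - \frac{5}{4} + V$ ($f{\left(p,V \right)} = \frac{4 V - 5}{4} = \frac{-5 + 4 V}{4} = - \frac{5}{4} + V$)
$v{\left(r,u \right)} = - 144 u$ ($v{\left(r,u \right)} = - 9 \cdot 4 \cdot 4 u = - 9 \cdot 16 u = - 144 u$)
$\left(v{\left(-8,f{\left(-4,4 \right)} \right)} + 85\right) \left(-142\right) = \left(- 144 \left(- \frac{5}{4} + 4\right) + 85\right) \left(-142\right) = \left(\left(-144\right) \frac{11}{4} + 85\right) \left(-142\right) = \left(-396 + 85\right) \left(-142\right) = \left(-311\right) \left(-142\right) = 44162$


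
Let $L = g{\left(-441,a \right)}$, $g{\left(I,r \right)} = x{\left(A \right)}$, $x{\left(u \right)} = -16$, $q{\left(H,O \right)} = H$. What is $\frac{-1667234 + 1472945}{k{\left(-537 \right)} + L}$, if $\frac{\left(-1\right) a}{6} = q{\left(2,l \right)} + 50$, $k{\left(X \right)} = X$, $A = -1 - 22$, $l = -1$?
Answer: $\frac{194289}{553} \approx 351.34$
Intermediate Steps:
$A = -23$
$a = -312$ ($a = - 6 \left(2 + 50\right) = \left(-6\right) 52 = -312$)
$g{\left(I,r \right)} = -16$
$L = -16$
$\frac{-1667234 + 1472945}{k{\left(-537 \right)} + L} = \frac{-1667234 + 1472945}{-537 - 16} = - \frac{194289}{-553} = \left(-194289\right) \left(- \frac{1}{553}\right) = \frac{194289}{553}$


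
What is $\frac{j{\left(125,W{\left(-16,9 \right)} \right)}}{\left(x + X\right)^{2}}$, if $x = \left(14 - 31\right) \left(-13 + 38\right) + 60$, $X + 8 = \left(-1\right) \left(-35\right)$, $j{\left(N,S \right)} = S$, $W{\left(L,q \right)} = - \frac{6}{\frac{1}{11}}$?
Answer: $- \frac{33}{57122} \approx -0.00057771$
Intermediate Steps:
$W{\left(L,q \right)} = -66$ ($W{\left(L,q \right)} = - 6 \frac{1}{\frac{1}{11}} = \left(-6\right) 11 = -66$)
$X = 27$ ($X = -8 - -35 = -8 + 35 = 27$)
$x = -365$ ($x = \left(-17\right) 25 + 60 = -425 + 60 = -365$)
$\frac{j{\left(125,W{\left(-16,9 \right)} \right)}}{\left(x + X\right)^{2}} = - \frac{66}{\left(-365 + 27\right)^{2}} = - \frac{66}{\left(-338\right)^{2}} = - \frac{66}{114244} = \left(-66\right) \frac{1}{114244} = - \frac{33}{57122}$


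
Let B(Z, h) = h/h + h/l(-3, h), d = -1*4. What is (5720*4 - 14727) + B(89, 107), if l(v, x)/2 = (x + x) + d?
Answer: 3424787/420 ≈ 8154.3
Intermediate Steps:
d = -4
l(v, x) = -8 + 4*x (l(v, x) = 2*((x + x) - 4) = 2*(2*x - 4) = 2*(-4 + 2*x) = -8 + 4*x)
B(Z, h) = 1 + h/(-8 + 4*h) (B(Z, h) = h/h + h/(-8 + 4*h) = 1 + h/(-8 + 4*h))
(5720*4 - 14727) + B(89, 107) = (5720*4 - 14727) + (-8 + 5*107)/(4*(-2 + 107)) = (22880 - 14727) + (¼)*(-8 + 535)/105 = 8153 + (¼)*(1/105)*527 = 8153 + 527/420 = 3424787/420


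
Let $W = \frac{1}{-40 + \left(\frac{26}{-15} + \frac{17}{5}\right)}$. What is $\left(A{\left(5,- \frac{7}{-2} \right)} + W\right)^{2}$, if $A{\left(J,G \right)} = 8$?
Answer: $\frac{840889}{13225} \approx 63.583$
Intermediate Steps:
$W = - \frac{3}{115}$ ($W = \frac{1}{-40 + \left(26 \left(- \frac{1}{15}\right) + 17 \cdot \frac{1}{5}\right)} = \frac{1}{-40 + \left(- \frac{26}{15} + \frac{17}{5}\right)} = \frac{1}{-40 + \frac{5}{3}} = \frac{1}{- \frac{115}{3}} = - \frac{3}{115} \approx -0.026087$)
$\left(A{\left(5,- \frac{7}{-2} \right)} + W\right)^{2} = \left(8 - \frac{3}{115}\right)^{2} = \left(\frac{917}{115}\right)^{2} = \frac{840889}{13225}$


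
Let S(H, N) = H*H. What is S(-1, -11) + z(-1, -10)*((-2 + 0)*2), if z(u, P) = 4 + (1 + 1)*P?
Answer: 65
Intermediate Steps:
S(H, N) = H²
z(u, P) = 4 + 2*P
S(-1, -11) + z(-1, -10)*((-2 + 0)*2) = (-1)² + (4 + 2*(-10))*((-2 + 0)*2) = 1 + (4 - 20)*(-2*2) = 1 - 16*(-4) = 1 + 64 = 65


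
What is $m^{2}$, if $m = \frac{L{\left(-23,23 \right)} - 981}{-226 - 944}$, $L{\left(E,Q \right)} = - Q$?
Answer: $\frac{252004}{342225} \approx 0.73637$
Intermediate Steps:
$m = \frac{502}{585}$ ($m = \frac{\left(-1\right) 23 - 981}{-226 - 944} = \frac{-23 - 981}{-1170} = \left(-1004\right) \left(- \frac{1}{1170}\right) = \frac{502}{585} \approx 0.85812$)
$m^{2} = \left(\frac{502}{585}\right)^{2} = \frac{252004}{342225}$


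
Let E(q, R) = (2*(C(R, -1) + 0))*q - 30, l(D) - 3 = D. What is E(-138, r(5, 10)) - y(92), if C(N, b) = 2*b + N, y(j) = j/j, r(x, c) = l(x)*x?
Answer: -10519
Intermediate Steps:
l(D) = 3 + D
r(x, c) = x*(3 + x) (r(x, c) = (3 + x)*x = x*(3 + x))
y(j) = 1
C(N, b) = N + 2*b
E(q, R) = -30 + q*(-4 + 2*R) (E(q, R) = (2*((R + 2*(-1)) + 0))*q - 30 = (2*((R - 2) + 0))*q - 30 = (2*((-2 + R) + 0))*q - 30 = (2*(-2 + R))*q - 30 = (-4 + 2*R)*q - 30 = q*(-4 + 2*R) - 30 = -30 + q*(-4 + 2*R))
E(-138, r(5, 10)) - y(92) = (-30 + 2*(-138)*(-2 + 5*(3 + 5))) - 1*1 = (-30 + 2*(-138)*(-2 + 5*8)) - 1 = (-30 + 2*(-138)*(-2 + 40)) - 1 = (-30 + 2*(-138)*38) - 1 = (-30 - 10488) - 1 = -10518 - 1 = -10519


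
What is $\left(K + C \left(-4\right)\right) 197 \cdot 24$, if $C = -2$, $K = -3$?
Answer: $23640$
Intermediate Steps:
$\left(K + C \left(-4\right)\right) 197 \cdot 24 = \left(-3 - -8\right) 197 \cdot 24 = \left(-3 + 8\right) 197 \cdot 24 = 5 \cdot 197 \cdot 24 = 985 \cdot 24 = 23640$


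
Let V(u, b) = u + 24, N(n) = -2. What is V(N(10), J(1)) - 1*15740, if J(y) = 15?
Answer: -15718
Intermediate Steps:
V(u, b) = 24 + u
V(N(10), J(1)) - 1*15740 = (24 - 2) - 1*15740 = 22 - 15740 = -15718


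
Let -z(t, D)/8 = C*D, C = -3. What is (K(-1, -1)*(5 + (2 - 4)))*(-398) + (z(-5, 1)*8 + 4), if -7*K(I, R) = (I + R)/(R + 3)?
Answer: 178/7 ≈ 25.429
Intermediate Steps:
K(I, R) = -(I + R)/(7*(3 + R)) (K(I, R) = -(I + R)/(7*(R + 3)) = -(I + R)/(7*(3 + R)))
z(t, D) = 24*D (z(t, D) = -(-24)*D = 24*D)
(K(-1, -1)*(5 + (2 - 4)))*(-398) + (z(-5, 1)*8 + 4) = (((-1*(-1) - 1*(-1))/(7*(3 - 1)))*(5 + (2 - 4)))*(-398) + ((24*1)*8 + 4) = (((1/7)*(1 + 1)/2)*(5 - 2))*(-398) + (24*8 + 4) = (((1/7)*(1/2)*2)*3)*(-398) + (192 + 4) = ((1/7)*3)*(-398) + 196 = (3/7)*(-398) + 196 = -1194/7 + 196 = 178/7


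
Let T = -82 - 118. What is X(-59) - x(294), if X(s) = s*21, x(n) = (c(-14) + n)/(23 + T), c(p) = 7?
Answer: -219002/177 ≈ -1237.3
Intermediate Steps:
T = -200
x(n) = -7/177 - n/177 (x(n) = (7 + n)/(23 - 200) = (7 + n)/(-177) = (7 + n)*(-1/177) = -7/177 - n/177)
X(s) = 21*s
X(-59) - x(294) = 21*(-59) - (-7/177 - 1/177*294) = -1239 - (-7/177 - 98/59) = -1239 - 1*(-301/177) = -1239 + 301/177 = -219002/177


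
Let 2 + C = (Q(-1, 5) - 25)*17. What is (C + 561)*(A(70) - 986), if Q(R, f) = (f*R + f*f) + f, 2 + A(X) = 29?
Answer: -536081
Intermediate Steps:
A(X) = 27 (A(X) = -2 + 29 = 27)
Q(R, f) = f + f**2 + R*f (Q(R, f) = (R*f + f**2) + f = (f**2 + R*f) + f = f + f**2 + R*f)
C = -2 (C = -2 + (5*(1 - 1 + 5) - 25)*17 = -2 + (5*5 - 25)*17 = -2 + (25 - 25)*17 = -2 + 0*17 = -2 + 0 = -2)
(C + 561)*(A(70) - 986) = (-2 + 561)*(27 - 986) = 559*(-959) = -536081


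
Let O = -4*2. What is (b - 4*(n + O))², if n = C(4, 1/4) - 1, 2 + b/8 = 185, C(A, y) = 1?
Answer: 2238016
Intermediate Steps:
b = 1464 (b = -16 + 8*185 = -16 + 1480 = 1464)
O = -8
n = 0 (n = 1 - 1 = 0)
(b - 4*(n + O))² = (1464 - 4*(0 - 8))² = (1464 - 4*(-8))² = (1464 + 32)² = 1496² = 2238016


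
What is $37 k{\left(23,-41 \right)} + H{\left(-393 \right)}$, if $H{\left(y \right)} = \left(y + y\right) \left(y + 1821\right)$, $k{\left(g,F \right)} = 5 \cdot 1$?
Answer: $-1122223$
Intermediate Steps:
$k{\left(g,F \right)} = 5$
$H{\left(y \right)} = 2 y \left(1821 + y\right)$
$37 k{\left(23,-41 \right)} + H{\left(-393 \right)} = 37 \cdot 5 + 2 \left(-393\right) \left(1821 - 393\right) = 185 + 2 \left(-393\right) 1428 = 185 - 1122408 = -1122223$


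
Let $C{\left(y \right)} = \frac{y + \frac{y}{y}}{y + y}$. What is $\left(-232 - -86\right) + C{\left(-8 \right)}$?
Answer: $- \frac{2329}{16} \approx -145.56$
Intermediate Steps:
$C{\left(y \right)} = \frac{1 + y}{2 y}$ ($C{\left(y \right)} = \frac{y + 1}{2 y} = \left(1 + y\right) \frac{1}{2 y} = \frac{1 + y}{2 y}$)
$\left(-232 - -86\right) + C{\left(-8 \right)} = \left(-232 - -86\right) + \frac{1 - 8}{2 \left(-8\right)} = \left(-232 + 86\right) + \frac{1}{2} \left(- \frac{1}{8}\right) \left(-7\right) = -146 + \frac{7}{16} = - \frac{2329}{16}$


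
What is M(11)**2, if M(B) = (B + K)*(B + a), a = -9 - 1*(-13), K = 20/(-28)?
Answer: 1166400/49 ≈ 23804.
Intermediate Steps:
K = -5/7 (K = 20*(-1/28) = -5/7 ≈ -0.71429)
a = 4 (a = -9 + 13 = 4)
M(B) = (4 + B)*(-5/7 + B) (M(B) = (B - 5/7)*(B + 4) = (-5/7 + B)*(4 + B) = (4 + B)*(-5/7 + B))
M(11)**2 = (-20/7 + 11**2 + (23/7)*11)**2 = (-20/7 + 121 + 253/7)**2 = (1080/7)**2 = 1166400/49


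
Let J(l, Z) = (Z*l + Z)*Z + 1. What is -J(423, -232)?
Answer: -22821377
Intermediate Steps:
J(l, Z) = 1 + Z*(Z + Z*l) (J(l, Z) = (Z + Z*l)*Z + 1 = Z*(Z + Z*l) + 1 = 1 + Z*(Z + Z*l))
-J(423, -232) = -(1 + (-232)² + 423*(-232)²) = -(1 + 53824 + 423*53824) = -(1 + 53824 + 22767552) = -1*22821377 = -22821377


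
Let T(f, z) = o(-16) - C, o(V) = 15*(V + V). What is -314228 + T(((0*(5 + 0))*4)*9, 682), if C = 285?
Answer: -314993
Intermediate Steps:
o(V) = 30*V (o(V) = 15*(2*V) = 30*V)
T(f, z) = -765 (T(f, z) = 30*(-16) - 1*285 = -480 - 285 = -765)
-314228 + T(((0*(5 + 0))*4)*9, 682) = -314228 - 765 = -314993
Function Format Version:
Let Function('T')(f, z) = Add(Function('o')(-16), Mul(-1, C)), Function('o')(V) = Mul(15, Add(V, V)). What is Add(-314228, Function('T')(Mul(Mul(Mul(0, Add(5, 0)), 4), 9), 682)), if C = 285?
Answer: -314993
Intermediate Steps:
Function('o')(V) = Mul(30, V) (Function('o')(V) = Mul(15, Mul(2, V)) = Mul(30, V))
Function('T')(f, z) = -765 (Function('T')(f, z) = Add(Mul(30, -16), Mul(-1, 285)) = Add(-480, -285) = -765)
Add(-314228, Function('T')(Mul(Mul(Mul(0, Add(5, 0)), 4), 9), 682)) = Add(-314228, -765) = -314993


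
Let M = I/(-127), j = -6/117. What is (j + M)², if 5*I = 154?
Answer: 52940176/613305225 ≈ 0.086319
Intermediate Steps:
I = 154/5 (I = (⅕)*154 = 154/5 ≈ 30.800)
j = -2/39 (j = -6*1/117 = -2/39 ≈ -0.051282)
M = -154/635 (M = (154/5)/(-127) = (154/5)*(-1/127) = -154/635 ≈ -0.24252)
(j + M)² = (-2/39 - 154/635)² = (-7276/24765)² = 52940176/613305225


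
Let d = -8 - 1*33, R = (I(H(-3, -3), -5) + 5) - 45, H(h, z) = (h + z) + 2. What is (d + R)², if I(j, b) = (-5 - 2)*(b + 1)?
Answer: 2809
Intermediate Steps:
H(h, z) = 2 + h + z
I(j, b) = -7 - 7*b (I(j, b) = -7*(1 + b) = -7 - 7*b)
R = -12 (R = ((-7 - 7*(-5)) + 5) - 45 = ((-7 + 35) + 5) - 45 = (28 + 5) - 45 = 33 - 45 = -12)
d = -41 (d = -8 - 33 = -41)
(d + R)² = (-41 - 12)² = (-53)² = 2809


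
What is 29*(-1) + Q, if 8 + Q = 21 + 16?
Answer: 0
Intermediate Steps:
Q = 29 (Q = -8 + (21 + 16) = -8 + 37 = 29)
29*(-1) + Q = 29*(-1) + 29 = -29 + 29 = 0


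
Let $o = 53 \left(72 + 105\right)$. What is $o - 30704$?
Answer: $-21323$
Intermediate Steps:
$o = 9381$ ($o = 53 \cdot 177 = 9381$)
$o - 30704 = 9381 - 30704 = -21323$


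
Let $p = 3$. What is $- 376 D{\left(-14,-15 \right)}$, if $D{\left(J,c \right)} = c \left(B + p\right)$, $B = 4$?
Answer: $39480$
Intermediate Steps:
$D{\left(J,c \right)} = 7 c$ ($D{\left(J,c \right)} = c \left(4 + 3\right) = c 7 = 7 c$)
$- 376 D{\left(-14,-15 \right)} = - 376 \cdot 7 \left(-15\right) = \left(-376\right) \left(-105\right) = 39480$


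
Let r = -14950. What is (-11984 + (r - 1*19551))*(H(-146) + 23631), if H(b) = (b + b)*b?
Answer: -3080235555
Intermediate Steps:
H(b) = 2*b² (H(b) = (2*b)*b = 2*b²)
(-11984 + (r - 1*19551))*(H(-146) + 23631) = (-11984 + (-14950 - 1*19551))*(2*(-146)² + 23631) = (-11984 + (-14950 - 19551))*(2*21316 + 23631) = (-11984 - 34501)*(42632 + 23631) = -46485*66263 = -3080235555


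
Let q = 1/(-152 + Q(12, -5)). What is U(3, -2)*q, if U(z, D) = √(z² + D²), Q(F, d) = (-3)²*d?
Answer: -√13/197 ≈ -0.018302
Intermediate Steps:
Q(F, d) = 9*d
q = -1/197 (q = 1/(-152 + 9*(-5)) = 1/(-152 - 45) = 1/(-197) = -1/197 ≈ -0.0050761)
U(z, D) = √(D² + z²)
U(3, -2)*q = √((-2)² + 3²)*(-1/197) = √(4 + 9)*(-1/197) = √13*(-1/197) = -√13/197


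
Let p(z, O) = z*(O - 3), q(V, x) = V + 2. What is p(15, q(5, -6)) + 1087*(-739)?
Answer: -803233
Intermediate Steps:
q(V, x) = 2 + V
p(z, O) = z*(-3 + O)
p(15, q(5, -6)) + 1087*(-739) = 15*(-3 + (2 + 5)) + 1087*(-739) = 15*(-3 + 7) - 803293 = 15*4 - 803293 = 60 - 803293 = -803233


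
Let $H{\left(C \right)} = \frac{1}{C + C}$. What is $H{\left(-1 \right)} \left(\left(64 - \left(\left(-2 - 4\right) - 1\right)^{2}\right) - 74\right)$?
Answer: $\frac{59}{2} \approx 29.5$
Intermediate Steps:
$H{\left(C \right)} = \frac{1}{2 C}$
$H{\left(-1 \right)} \left(\left(64 - \left(\left(-2 - 4\right) - 1\right)^{2}\right) - 74\right) = \frac{1}{2 \left(-1\right)} \left(\left(64 - \left(\left(-2 - 4\right) - 1\right)^{2}\right) - 74\right) = \frac{1}{2} \left(-1\right) \left(\left(64 - \left(\left(-2 - 4\right) - 1\right)^{2}\right) - 74\right) = - \frac{\left(64 - \left(-6 - 1\right)^{2}\right) - 74}{2} = - \frac{\left(64 - \left(-7\right)^{2}\right) - 74}{2} = - \frac{\left(64 - 49\right) - 74}{2} = - \frac{15 - 74}{2} = \left(- \frac{1}{2}\right) \left(-59\right) = \frac{59}{2}$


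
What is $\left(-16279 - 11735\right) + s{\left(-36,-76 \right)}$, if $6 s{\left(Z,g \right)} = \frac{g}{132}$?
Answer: $- \frac{5546791}{198} \approx -28014.0$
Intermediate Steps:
$s{\left(Z,g \right)} = \frac{g}{792}$ ($s{\left(Z,g \right)} = \frac{g \frac{1}{132}}{6} = \frac{\frac{1}{132} g}{6} = \frac{g}{792}$)
$\left(-16279 - 11735\right) + s{\left(-36,-76 \right)} = \left(-16279 - 11735\right) + \frac{1}{792} \left(-76\right) = -28014 - \frac{19}{198} = - \frac{5546791}{198}$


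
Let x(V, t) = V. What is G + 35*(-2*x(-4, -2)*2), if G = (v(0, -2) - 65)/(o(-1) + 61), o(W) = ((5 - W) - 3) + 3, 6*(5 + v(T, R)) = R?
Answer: 112349/201 ≈ 558.95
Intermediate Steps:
v(T, R) = -5 + R/6
o(W) = 5 - W (o(W) = (2 - W) + 3 = 5 - W)
G = -211/201 (G = ((-5 + (1/6)*(-2)) - 65)/((5 - 1*(-1)) + 61) = ((-5 - 1/3) - 65)/((5 + 1) + 61) = (-16/3 - 65)/(6 + 61) = -211/3/67 = -211/3*1/67 = -211/201 ≈ -1.0498)
G + 35*(-2*x(-4, -2)*2) = -211/201 + 35*(-(-8)*2) = -211/201 + 35*(-2*(-8)) = -211/201 + 35*16 = -211/201 + 560 = 112349/201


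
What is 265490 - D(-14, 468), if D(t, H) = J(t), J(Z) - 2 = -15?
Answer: 265503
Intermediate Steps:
J(Z) = -13 (J(Z) = 2 - 15 = -13)
D(t, H) = -13
265490 - D(-14, 468) = 265490 - 1*(-13) = 265490 + 13 = 265503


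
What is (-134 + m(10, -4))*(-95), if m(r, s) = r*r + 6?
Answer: 2660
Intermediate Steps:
m(r, s) = 6 + r**2 (m(r, s) = r**2 + 6 = 6 + r**2)
(-134 + m(10, -4))*(-95) = (-134 + (6 + 10**2))*(-95) = (-134 + (6 + 100))*(-95) = (-134 + 106)*(-95) = -28*(-95) = 2660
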